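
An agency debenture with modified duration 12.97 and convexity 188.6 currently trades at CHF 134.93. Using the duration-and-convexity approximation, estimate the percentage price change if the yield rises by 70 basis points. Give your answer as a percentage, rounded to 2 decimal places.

-8.62%

Duration effect: -D_mod·Δy = -12.97 × (+0.007) = -0.090790
Convexity effect: ½·C·(Δy)² = 0.5 × 188.6 × (0.007)² = +0.0046207
ΔP/P ≈ -0.090790 + 0.0046207 = -0.0861693
= -8.61693%.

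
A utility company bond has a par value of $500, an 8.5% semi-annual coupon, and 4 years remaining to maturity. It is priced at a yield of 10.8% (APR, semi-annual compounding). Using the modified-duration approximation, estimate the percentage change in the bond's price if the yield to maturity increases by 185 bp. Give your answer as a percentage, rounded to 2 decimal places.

Periodic yield y = 0.054. Modified duration first:
  t   CF        PV=CF/(1+0.054)^t    t·PV
  1        21.25        20.1613        20.1613
  2        21.25        19.1284        38.2567
  3        21.25        18.1483        54.4450
  4        21.25        17.2185        68.8742
  5        21.25        16.3364        81.6819
  6        21.25        15.4994        92.9965
  7        21.25        14.7053       102.9373
  8       521.25       342.2324     2,737.8596
  Σ                    463.4301     3,197.2125
P = 463.4301; D_Mac = 6.89902 half-year periods = 3.44951 yrs; D_mod = 3.44951/(1+0.054) = 3.27278 yrs.
ΔP/P ≈ -D_mod · Δy = -3.27278 × (+0.0185) = -0.060546 = -6.0546%.

-6.05%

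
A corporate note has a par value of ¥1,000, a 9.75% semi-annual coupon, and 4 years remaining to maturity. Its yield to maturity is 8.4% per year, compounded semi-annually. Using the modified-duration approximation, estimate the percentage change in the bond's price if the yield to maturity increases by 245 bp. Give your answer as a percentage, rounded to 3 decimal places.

-8.044%

Periodic yield y = 0.042. Modified duration first:
  t   CF        PV=CF/(1+0.042)^t    t·PV
  1        48.75        46.7850        46.7850
  2        48.75        44.8993        89.7985
  3        48.75        43.0895       129.2685
  4        48.75        41.3527       165.4108
  5        48.75        39.6859       198.4294
  6        48.75        38.0863       228.5175
  7        48.75        36.5511       255.8578
  8     1,048.75       754.6233     6,036.9866
  Σ                  1,045.0730     7,151.0541
P = 1,045.0730; D_Mac = 6.84264 half-year periods = 3.42132 yrs; D_mod = 3.42132/(1+0.042) = 3.28341 yrs.
ΔP/P ≈ -D_mod · Δy = -3.28341 × (+0.0245) = -0.080444 = -8.0444%.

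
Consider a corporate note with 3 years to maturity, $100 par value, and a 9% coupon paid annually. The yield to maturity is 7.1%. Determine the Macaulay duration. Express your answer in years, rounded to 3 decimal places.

Periodic yield y = 0.071. Discount each cash flow and weight by its year:
  t   CF        PV=CF/(1+0.071)^t    t·PV
  1         9.00         8.4034         8.4034
  2         9.00         7.8463        15.6926
  3       109.00        88.7275       266.1824
  Σ                    104.9771       290.2783
Price P = Σ PV = 104.9771.
Macaulay duration = Σ(t·PV) / P = 290.2783 / 104.9771 = 2.76516 years.

2.765 years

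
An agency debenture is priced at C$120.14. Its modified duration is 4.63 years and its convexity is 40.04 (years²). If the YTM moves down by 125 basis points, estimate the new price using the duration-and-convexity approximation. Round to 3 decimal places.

Duration effect: -D_mod·Δy = -4.63 × (-0.0125) = +0.057875
Convexity effect: ½·C·(Δy)² = 0.5 × 40.04 × (-0.0125)² = +0.003128125
ΔP/P ≈ +0.057875 + 0.003128125 = +0.061003125
New price ≈ 120.14 × (1 + 0.061003125) = 127.4689154375.

C$127.469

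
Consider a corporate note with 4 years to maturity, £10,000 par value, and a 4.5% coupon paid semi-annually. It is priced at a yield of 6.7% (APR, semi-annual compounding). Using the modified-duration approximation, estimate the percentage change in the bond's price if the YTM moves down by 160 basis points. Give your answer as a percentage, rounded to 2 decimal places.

Periodic yield y = 0.0335. Modified duration first:
  t   CF        PV=CF/(1+0.0335)^t    t·PV
  1       225.00       217.7068       217.7068
  2       225.00       210.6500       421.3001
  3       225.00       203.8220       611.4660
  4       225.00       197.2153       788.8612
  5       225.00       190.8227       954.1137
  6       225.00       184.6374     1,107.8243
  7       225.00       178.6525     1,250.5677
  8    10,225.00     7,855.6019    62,844.8156
  Σ                  9,239.1088    68,196.6553
P = 9,239.1088; D_Mac = 7.38130 half-year periods = 3.69065 yrs; D_mod = 3.69065/(1+0.0335) = 3.57102 yrs.
ΔP/P ≈ -D_mod · Δy = -3.57102 × (-0.016) = +0.057136 = +5.7136%.

+5.71%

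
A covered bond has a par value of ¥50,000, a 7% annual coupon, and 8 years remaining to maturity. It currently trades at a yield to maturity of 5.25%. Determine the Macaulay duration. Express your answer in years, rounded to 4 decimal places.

Periodic yield y = 0.0525. Discount each cash flow and weight by its year:
  t   CF        PV=CF/(1+0.0525)^t    t·PV
  1     3,500.00     3,325.4157     3,325.4157
  2     3,500.00     3,159.5398     6,319.0797
  3     3,500.00     3,001.9381     9,005.8143
  4     3,500.00     2,852.1977    11,408.7908
  5     3,500.00     2,709.9266    13,549.6328
  6     3,500.00     2,574.7521    15,448.5125
  7     3,500.00     2,446.3203    17,124.2418
  8    53,500.00    35,528.5060   284,228.0483
  Σ                 55,598.5962   360,409.5359
Price P = Σ PV = 55,598.5962.
Macaulay duration = Σ(t·PV) / P = 360,409.5359 / 55,598.5962 = 6.48235 years.

6.4823 years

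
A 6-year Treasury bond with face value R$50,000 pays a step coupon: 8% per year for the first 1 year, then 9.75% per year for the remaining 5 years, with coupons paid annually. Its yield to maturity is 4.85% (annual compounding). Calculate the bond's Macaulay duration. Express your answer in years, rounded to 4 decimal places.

5.0040 years

Periodic yield y = 0.0485. Discount each cash flow and weight by its year:
  t   CF        PV=CF/(1+0.0485)^t    t·PV
  1     4,000.00     3,814.9738     3,814.9738
  2     4,875.00     4,434.4295     8,868.8589
  3     4,875.00     4,229.3080    12,687.9241
  4     4,875.00     4,033.6748    16,134.6992
  5     4,875.00     3,847.0909    19,235.4544
  6    54,875.00    41,301.3193   247,807.9157
  Σ                 61,660.7962   308,549.8260
Price P = Σ PV = 61,660.7962.
Macaulay duration = Σ(t·PV) / P = 308,549.8260 / 61,660.7962 = 5.00399 years.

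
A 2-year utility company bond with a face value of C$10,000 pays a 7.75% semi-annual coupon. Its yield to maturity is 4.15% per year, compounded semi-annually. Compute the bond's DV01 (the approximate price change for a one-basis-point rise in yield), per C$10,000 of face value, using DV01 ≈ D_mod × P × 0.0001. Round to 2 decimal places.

C$1.98

Periodic yield y = 0.02075.
  t   CF        PV=CF/(1+0.02075)^t    t·PV
  1       387.50       379.6228       379.6228
  2       387.50       371.9058       743.8116
  3       387.50       364.3456     1,093.0368
  4    10,387.50     9,568.2713    38,273.0853
  Σ                 10,684.1456    40,489.5566
P = 10,684.1456; D_Mac = 3.78969 half-year periods = 1.89484 yrs; D_mod = 1.85632 yrs.
DV01 ≈ 1.85632 × 10,684.1456 × 0.0001 = 1.983324.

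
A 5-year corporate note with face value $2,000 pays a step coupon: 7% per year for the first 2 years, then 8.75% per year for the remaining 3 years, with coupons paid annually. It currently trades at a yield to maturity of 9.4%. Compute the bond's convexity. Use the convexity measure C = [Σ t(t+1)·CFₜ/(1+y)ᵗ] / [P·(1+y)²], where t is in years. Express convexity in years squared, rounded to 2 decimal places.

20.63

With y = 0.094:
  t   CF        PV=CF/(1+0.094)^t    t·PV        t(t+1)·PV
  1       140.00       127.9707       127.9707         255.9415
  2       140.00       116.9751       233.9502         701.8505
  3       175.00       133.6553       400.9658       1,603.8632
  4       175.00       122.1712       488.6847       2,443.4236
  5     2,175.00     1,387.9463     6,939.7313      41,638.3878
  Σ                  1,888.7185     8,191.3028      46,643.4667
P = 1,888.7185.
Convexity = Σ t(t+1)·PV / [P·(1+y)²] = 46,643.4667 / (1,888.7185 × 1.196836) = 20.63426.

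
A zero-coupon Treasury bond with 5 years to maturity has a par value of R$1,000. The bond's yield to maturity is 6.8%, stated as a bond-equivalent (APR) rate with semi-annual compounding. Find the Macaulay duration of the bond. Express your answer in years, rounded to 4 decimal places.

5.0000 years

A zero-coupon bond has a single cash flow at maturity, so its Macaulay duration equals its maturity: 5 years.
(Equivalently: 10 semi-annual periods ÷ 2 = 5 years.)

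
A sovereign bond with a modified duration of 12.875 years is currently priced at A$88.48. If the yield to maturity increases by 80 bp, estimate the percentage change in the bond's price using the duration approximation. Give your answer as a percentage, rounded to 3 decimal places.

-10.300%

Duration approximation: ΔP/P ≈ -D_mod · Δy = -12.875 × (+0.008) = -0.103000.
As a percentage: -10.3000%.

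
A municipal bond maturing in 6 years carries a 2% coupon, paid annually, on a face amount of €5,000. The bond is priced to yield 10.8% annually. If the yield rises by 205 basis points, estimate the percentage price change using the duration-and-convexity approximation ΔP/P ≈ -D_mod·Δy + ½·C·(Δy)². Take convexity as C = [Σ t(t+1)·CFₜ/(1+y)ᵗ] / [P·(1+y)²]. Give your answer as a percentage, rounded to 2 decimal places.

With y = 0.108:
  t   CF        PV=CF/(1+0.108)^t    t·PV        t(t+1)·PV
  1       100.00        90.2527        90.2527         180.5054
  2       100.00        81.4555       162.9110         488.7331
  3       100.00        73.5158       220.5474         882.1897
  4       100.00        66.3500       265.4000       1,327.0001
  5       100.00        59.8827       299.4134       1,796.4803
  6     5,100.00     2,756.3325    16,537.9953     115,765.9671
  Σ                  3,127.7893    17,576.5198     120,440.8756
P = 3,127.7893; D_Mac = 5.61947 yrs; D_mod = 5.07172 yrs; C = 31.36584.
Duration effect: -5.07172 × (+0.0205) = -0.103970
Convexity effect: 0.5 × 31.36584 × (0.0205)² = +0.0065907
ΔP/P ≈ -0.103970 + 0.0065907 = -0.097380 = -9.7380%.

-9.74%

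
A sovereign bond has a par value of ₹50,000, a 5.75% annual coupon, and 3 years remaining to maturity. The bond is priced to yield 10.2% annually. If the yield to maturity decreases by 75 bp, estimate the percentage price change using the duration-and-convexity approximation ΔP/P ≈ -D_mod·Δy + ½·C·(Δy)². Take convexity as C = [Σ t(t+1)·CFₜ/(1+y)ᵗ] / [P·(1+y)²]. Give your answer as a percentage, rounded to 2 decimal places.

+1.95%

With y = 0.102:
  t   CF        PV=CF/(1+0.102)^t    t·PV        t(t+1)·PV
  1     2,875.00     2,608.8929     2,608.8929       5,217.7858
  2     2,875.00     2,367.4164     4,734.8329      14,204.4987
  3    52,875.00    39,509.8696   118,529.6089     474,118.4358
  Σ                 44,486.1790   125,873.3348     493,540.7203
P = 44,486.1790; D_Mac = 2.82949 yrs; D_mod = 2.56760 yrs; C = 9.13555.
Duration effect: -2.56760 × (-0.0075) = +0.019257
Convexity effect: 0.5 × 9.13555 × (-0.0075)² = +0.0002569
ΔP/P ≈ +0.019257 + 0.0002569 = +0.019514 = +1.9514%.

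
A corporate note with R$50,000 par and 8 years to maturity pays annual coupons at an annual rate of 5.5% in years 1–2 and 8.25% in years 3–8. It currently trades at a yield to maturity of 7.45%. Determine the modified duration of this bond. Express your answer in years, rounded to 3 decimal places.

Periodic yield y = 0.0745. First find Macaulay duration:
  t   CF        PV=CF/(1+0.0745)^t    t·PV
  1     2,750.00     2,559.3299     2,559.3299
  2     2,750.00     2,381.8799     4,763.7597
  3     4,125.00     3,325.0999     9,975.2996
  4     4,125.00     3,094.5555    12,378.2219
  5     4,125.00     2,879.9958    14,399.9790
  6     4,125.00     2,680.3125    16,081.8751
  7     4,125.00     2,494.4742    17,461.3193
  8    54,125.00    30,461.1679   243,689.3434
  Σ                 49,876.8156   321,309.1279
P = 49,876.8156; Macaulay duration = 321,309.1279 / 49,876.8156 = 6.44205 years.
Modified duration = D_Mac / (1 + y) = 6.44205 / 1.0745 = 5.99540 years.

5.995 years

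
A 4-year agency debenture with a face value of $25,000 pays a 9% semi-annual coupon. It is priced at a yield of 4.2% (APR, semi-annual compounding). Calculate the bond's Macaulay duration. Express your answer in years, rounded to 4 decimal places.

3.4959 years

Periodic yield y = 0.021. Discount each cash flow and weight by its period:
  t   CF        PV=CF/(1+0.021)^t    t·PV
  1     1,125.00     1,101.8609     1,101.8609
  2     1,125.00     1,079.1978     2,158.3955
  3     1,125.00     1,057.0008     3,171.0023
  4     1,125.00     1,035.2603     4,141.0411
  5     1,125.00     1,013.9670     5,069.8349
  6     1,125.00       993.1116     5,958.6698
  7     1,125.00       972.6852     6,808.7967
  8    26,125.00    22,123.3231   176,986.5850
  Σ                 29,376.4067   205,396.1862
Price P = Σ PV = 29,376.4067.
Macaulay duration = Σ(t·PV) / P = 205,396.1862 / 29,376.4067 = 6.99188 half-year periods.
In years: 6.99188 / 2 = 3.49594 years.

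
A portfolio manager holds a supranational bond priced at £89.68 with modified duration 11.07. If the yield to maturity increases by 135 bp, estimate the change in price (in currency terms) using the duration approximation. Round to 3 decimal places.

-£13.402

Duration approximation: ΔP/P ≈ -D_mod · Δy = -11.07 × (+0.0135) = -0.149445.
ΔP ≈ 89.68 × (-0.149445) = -13.4022276.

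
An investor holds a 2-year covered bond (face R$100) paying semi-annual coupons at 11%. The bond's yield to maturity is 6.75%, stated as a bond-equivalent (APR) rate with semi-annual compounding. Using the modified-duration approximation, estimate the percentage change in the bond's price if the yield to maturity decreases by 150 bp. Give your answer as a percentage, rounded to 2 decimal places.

Periodic yield y = 0.03375. Modified duration first:
  t   CF        PV=CF/(1+0.03375)^t    t·PV
  1         5.50         5.3204         5.3204
  2         5.50         5.1467        10.2935
  3         5.50         4.9787        14.9361
  4       105.50        92.3826       369.5306
  Σ                    107.8285       400.0806
P = 107.8285; D_Mac = 3.71034 half-year periods = 1.85517 yrs; D_mod = 1.85517/(1+0.03375) = 1.79460 yrs.
ΔP/P ≈ -D_mod · Δy = -1.79460 × (-0.015) = +0.026919 = +2.6919%.

+2.69%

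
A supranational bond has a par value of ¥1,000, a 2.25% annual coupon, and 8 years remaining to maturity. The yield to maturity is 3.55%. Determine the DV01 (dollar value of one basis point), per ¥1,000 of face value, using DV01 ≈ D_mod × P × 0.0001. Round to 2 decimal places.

Periodic yield y = 0.0355.
  t   CF        PV=CF/(1+0.0355)^t    t·PV
  1        22.50        21.7286        21.7286
  2        22.50        20.9837        41.9674
  3        22.50        20.2643        60.7930
  4        22.50        19.5696        78.2784
  5        22.50        18.8987        94.4935
  6        22.50        18.2508       109.5048
  7        22.50        17.6251       123.3758
  8     1,022.50       773.5039     6,188.0310
  Σ                    910.8248     6,718.1725
P = 910.8248; D_Mac = 7.37592 yrs; D_mod = 7.12305 yrs.
DV01 ≈ 7.12305 × 910.8248 × 0.0001 = 0.648785.

¥0.65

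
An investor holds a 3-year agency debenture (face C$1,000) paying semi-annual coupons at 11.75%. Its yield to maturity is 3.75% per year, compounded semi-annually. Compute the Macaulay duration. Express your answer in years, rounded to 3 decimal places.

Periodic yield y = 0.01875. Discount each cash flow and weight by its period:
  t   CF        PV=CF/(1+0.01875)^t    t·PV
  1        58.75        57.6687        57.6687
  2        58.75        56.6073       113.2146
  3        58.75        55.5655       166.6964
  4        58.75        54.5428       218.1712
  5        58.75        53.5389       267.6947
  6     1,058.75       947.0822     5,682.4934
  Σ                  1,225.0055     6,505.9391
Price P = Σ PV = 1,225.0055.
Macaulay duration = Σ(t·PV) / P = 6,505.9391 / 1,225.0055 = 5.31095 half-year periods.
In years: 5.31095 / 2 = 2.65547 years.

2.655 years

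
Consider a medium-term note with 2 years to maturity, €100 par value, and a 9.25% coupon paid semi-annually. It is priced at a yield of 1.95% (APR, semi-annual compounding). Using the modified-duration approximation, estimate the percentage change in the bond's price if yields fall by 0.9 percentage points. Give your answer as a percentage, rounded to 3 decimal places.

+1.676%

Periodic yield y = 0.00975. Modified duration first:
  t   CF        PV=CF/(1+0.00975)^t    t·PV
  1        4.625         4.5803         4.5803
  2        4.625         4.5361         9.0722
  3        4.625         4.4923        13.4769
  4      104.625       100.6422       402.5687
  Σ                    114.2509       429.6982
P = 114.2509; D_Mac = 3.76100 half-year periods = 1.88050 yrs; D_mod = 1.88050/(1+0.00975) = 1.86234 yrs.
ΔP/P ≈ -D_mod · Δy = -1.86234 × (-0.009) = +0.016761 = +1.6761%.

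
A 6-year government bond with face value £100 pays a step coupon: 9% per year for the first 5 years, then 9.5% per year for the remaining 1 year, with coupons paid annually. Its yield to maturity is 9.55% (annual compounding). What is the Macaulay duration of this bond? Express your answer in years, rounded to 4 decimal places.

4.8779 years

Periodic yield y = 0.0955. Discount each cash flow and weight by its year:
  t   CF        PV=CF/(1+0.0955)^t    t·PV
  1         9.00         8.2154         8.2154
  2         9.00         7.4992        14.9985
  3         9.00         6.8455        20.5365
  4         9.00         6.2487        24.9950
  5         9.00         5.7040        28.5201
  6       109.50        63.3490       380.0941
  Σ                     97.8619       477.3596
Price P = Σ PV = 97.8619.
Macaulay duration = Σ(t·PV) / P = 477.3596 / 97.8619 = 4.87789 years.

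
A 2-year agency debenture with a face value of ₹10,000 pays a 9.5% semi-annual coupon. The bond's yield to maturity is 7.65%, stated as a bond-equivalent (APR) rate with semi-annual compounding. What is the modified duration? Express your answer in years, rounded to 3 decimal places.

Periodic yield y = 0.03825. First find Macaulay duration:
  t   CF        PV=CF/(1+0.03825)^t    t·PV
  1       475.00       457.5006       457.5006
  2       475.00       440.6459       881.2918
  3       475.00       424.4121     1,273.2364
  4    10,475.00     9,014.5961    36,058.3844
  Σ                 10,337.1547    38,670.4132
P = 10,337.1547; Macaulay duration = 38,670.4132 / 10,337.1547 = 3.74091 half-year periods = 1.87046 years.
Modified duration = D_Mac / (1 + y) = 1.87046 / 1.03825 = 1.80155 years.

1.802 years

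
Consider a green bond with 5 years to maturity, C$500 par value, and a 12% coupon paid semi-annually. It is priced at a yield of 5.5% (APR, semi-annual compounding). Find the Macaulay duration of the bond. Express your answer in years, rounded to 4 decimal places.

4.0441 years

Periodic yield y = 0.0275. Discount each cash flow and weight by its period:
  t   CF        PV=CF/(1+0.0275)^t    t·PV
  1        30.00        29.1971        29.1971
  2        30.00        28.4156        56.8313
  3        30.00        27.6551        82.9654
  4        30.00        26.9150       107.6599
  5        30.00        26.1946       130.9731
  6        30.00        25.4935       152.9613
  7        30.00        24.8112       173.6787
  8        30.00        24.1472       193.1775
  9        30.00        23.5009       211.5082
  10      530.00       404.0709     4,040.7089
  Σ                    640.4012     5,179.6614
Price P = Σ PV = 640.4012.
Macaulay duration = Σ(t·PV) / P = 5,179.6614 / 640.4012 = 8.08815 half-year periods.
In years: 8.08815 / 2 = 4.04408 years.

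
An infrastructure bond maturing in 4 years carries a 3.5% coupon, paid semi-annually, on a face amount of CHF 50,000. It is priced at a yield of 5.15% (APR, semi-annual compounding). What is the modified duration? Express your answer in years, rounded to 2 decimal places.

3.66 years

Periodic yield y = 0.02575. First find Macaulay duration:
  t   CF        PV=CF/(1+0.02575)^t    t·PV
  1       875.00       853.0344       853.0344
  2       875.00       831.6201     1,663.2403
  3       875.00       810.7435     2,432.2305
  4       875.00       790.3909     3,161.5637
  5       875.00       770.5493     3,852.7465
  6       875.00       751.2057     4,507.2345
  7       875.00       732.3478     5,126.4345
  8    50,875.00    41,511.8623   332,094.8984
  Σ                 47,051.7541   353,691.3827
P = 47,051.7541; Macaulay duration = 353,691.3827 / 47,051.7541 = 7.51707 half-year periods = 3.75854 years.
Modified duration = D_Mac / (1 + y) = 3.75854 / 1.02575 = 3.66418 years.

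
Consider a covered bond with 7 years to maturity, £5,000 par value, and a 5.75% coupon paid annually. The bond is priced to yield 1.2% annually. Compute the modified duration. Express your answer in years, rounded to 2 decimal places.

Periodic yield y = 0.012. First find Macaulay duration:
  t   CF        PV=CF/(1+0.012)^t    t·PV
  1       287.50       284.0909       284.0909
  2       287.50       280.7222       561.4445
  3       287.50       277.3935       832.1806
  4       287.50       274.1043     1,096.4171
  5       287.50       270.8540     1,354.2701
  6       287.50       267.6423     1,605.8539
  7     5,287.50     4,863.9241    34,047.4690
  Σ                  6,518.7314    39,781.7260
P = 6,518.7314; Macaulay duration = 39,781.7260 / 6,518.7314 = 6.10268 years.
Modified duration = D_Mac / (1 + y) = 6.10268 / 1.012 = 6.03032 years.

6.03 years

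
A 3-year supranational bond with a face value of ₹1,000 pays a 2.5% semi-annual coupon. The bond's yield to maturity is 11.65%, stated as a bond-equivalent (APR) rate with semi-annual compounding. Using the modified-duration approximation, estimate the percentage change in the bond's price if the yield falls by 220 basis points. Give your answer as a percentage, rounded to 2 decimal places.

Periodic yield y = 0.05825. Modified duration first:
  t   CF        PV=CF/(1+0.05825)^t    t·PV
  1        12.50        11.8120        11.8120
  2        12.50        11.1618        22.3236
  3        12.50        10.5474        31.6422
  4        12.50         9.9668        39.8673
  5        12.50         9.4182        47.0911
  6     1,012.50       720.8840     4,325.3038
  Σ                    773.7901     4,478.0399
P = 773.7901; D_Mac = 5.78715 half-year periods = 2.89358 yrs; D_mod = 2.89358/(1+0.05825) = 2.73430 yrs.
ΔP/P ≈ -D_mod · Δy = -2.73430 × (-0.022) = +0.060155 = +6.0155%.

+6.02%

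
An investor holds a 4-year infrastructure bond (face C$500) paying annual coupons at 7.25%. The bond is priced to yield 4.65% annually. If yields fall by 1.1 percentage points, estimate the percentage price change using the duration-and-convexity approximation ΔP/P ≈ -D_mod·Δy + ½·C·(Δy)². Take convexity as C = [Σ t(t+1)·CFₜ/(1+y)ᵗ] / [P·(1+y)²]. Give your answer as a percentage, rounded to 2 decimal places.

+3.91%

With y = 0.0465:
  t   CF        PV=CF/(1+0.0465)^t    t·PV        t(t+1)·PV
  1        36.25        34.6393        34.6393          69.2785
  2        36.25        33.1001        66.2002         198.6007
  3        36.25        31.6294        94.8881         379.5522
  4       536.25       447.1059     1,788.4235       8,942.1175
  Σ                    546.4746     1,984.1511       9,589.5490
P = 546.4746; D_Mac = 3.63082 yrs; D_mod = 3.46949 yrs; C = 16.02322.
Duration effect: -3.46949 × (-0.011) = +0.038164
Convexity effect: 0.5 × 16.02322 × (-0.011)² = +0.0009694
ΔP/P ≈ +0.038164 + 0.0009694 = +0.039134 = +3.9134%.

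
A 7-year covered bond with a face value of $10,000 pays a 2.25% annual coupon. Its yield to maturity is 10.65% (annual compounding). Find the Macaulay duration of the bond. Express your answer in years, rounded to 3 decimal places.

6.392 years

Periodic yield y = 0.1065. Discount each cash flow and weight by its year:
  t   CF        PV=CF/(1+0.1065)^t    t·PV
  1       225.00       203.3439       203.3439
  2       225.00       183.7721       367.5443
  3       225.00       166.0842       498.2525
  4       225.00       150.0987       600.3947
  5       225.00       135.6518       678.2588
  6       225.00       122.5954       735.5721
  7    10,225.00     5,035.0454    35,245.3176
  Σ                  5,996.5914    38,328.6839
Price P = Σ PV = 5,996.5914.
Macaulay duration = Σ(t·PV) / P = 38,328.6839 / 5,996.5914 = 6.39175 years.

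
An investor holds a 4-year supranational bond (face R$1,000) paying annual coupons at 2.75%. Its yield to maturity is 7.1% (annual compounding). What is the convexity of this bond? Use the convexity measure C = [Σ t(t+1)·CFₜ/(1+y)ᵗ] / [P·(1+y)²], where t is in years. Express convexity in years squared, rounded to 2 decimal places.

With y = 0.071:
  t   CF        PV=CF/(1+0.071)^t    t·PV        t(t+1)·PV
  1        27.50        25.6769        25.6769          51.3539
  2        27.50        23.9747        47.9495         143.8484
  3        27.50        22.3854        67.1561         268.6244
  4     1,027.50       780.9513     3,123.8052      15,619.0258
  Σ                    852.9883     3,264.5877      16,082.8525
P = 852.9883.
Convexity = Σ t(t+1)·PV / [P·(1+y)²] = 16,082.8525 / (852.9883 × 1.147041) = 16.43770.

16.44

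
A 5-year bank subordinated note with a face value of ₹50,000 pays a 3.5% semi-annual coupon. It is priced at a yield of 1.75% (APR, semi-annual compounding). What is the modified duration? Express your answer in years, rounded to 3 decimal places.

Periodic yield y = 0.00875. First find Macaulay duration:
  t   CF        PV=CF/(1+0.00875)^t    t·PV
  1       875.00       867.4102       867.4102
  2       875.00       859.8862     1,719.7723
  3       875.00       852.4274     2,557.2823
  4       875.00       845.0334     3,380.1335
  5       875.00       837.7035     4,188.5173
  6       875.00       830.4371     4,982.6229
  7       875.00       823.2338     5,762.6369
  8       875.00       816.0930     6,528.7443
  9       875.00       809.0142     7,281.1274
  10   50,875.00    46,630.3790   466,303.7896
  Σ                 54,171.6177   503,572.0367
P = 54,171.6177; Macaulay duration = 503,572.0367 / 54,171.6177 = 9.29586 half-year periods = 4.64793 years.
Modified duration = D_Mac / (1 + y) = 4.64793 / 1.00875 = 4.60762 years.

4.608 years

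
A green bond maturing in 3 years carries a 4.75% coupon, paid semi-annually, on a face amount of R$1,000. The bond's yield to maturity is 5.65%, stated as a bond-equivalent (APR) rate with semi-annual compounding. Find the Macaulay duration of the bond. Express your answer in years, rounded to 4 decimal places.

2.8288 years

Periodic yield y = 0.02825. Discount each cash flow and weight by its period:
  t   CF        PV=CF/(1+0.02825)^t    t·PV
  1        23.75        23.0975        23.0975
  2        23.75        22.4629        44.9258
  3        23.75        21.8458        65.5373
  4        23.75        21.2456        84.9823
  5        23.75        20.6619       103.3094
  6     1,023.75       866.1669     5,197.0017
  Σ                    975.4806     5,518.8541
Price P = Σ PV = 975.4806.
Macaulay duration = Σ(t·PV) / P = 5,518.8541 / 975.4806 = 5.65757 half-year periods.
In years: 5.65757 / 2 = 2.82879 years.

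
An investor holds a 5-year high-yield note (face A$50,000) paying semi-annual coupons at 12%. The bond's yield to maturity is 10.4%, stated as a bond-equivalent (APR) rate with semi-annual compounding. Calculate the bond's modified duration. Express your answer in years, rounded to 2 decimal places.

3.74 years

Periodic yield y = 0.052. First find Macaulay duration:
  t   CF        PV=CF/(1+0.052)^t    t·PV
  1     3,000.00     2,851.7110     2,851.7110
  2     3,000.00     2,710.7519     5,421.5039
  3     3,000.00     2,576.7604     7,730.2812
  4     3,000.00     2,449.3920     9,797.5680
  5     3,000.00     2,328.3194    11,641.5970
  6     3,000.00     2,213.2314    13,279.3882
  7     3,000.00     2,103.8321    14,726.8247
  8     3,000.00     1,999.8404    15,998.7231
  9     3,000.00     1,900.9890    17,108.9007
  10   53,000.00    31,924.0860   319,240.8595
  Σ                 53,058.9135   417,797.3572
P = 53,058.9135; Macaulay duration = 417,797.3572 / 53,058.9135 = 7.87422 half-year periods = 3.93711 years.
Modified duration = D_Mac / (1 + y) = 3.93711 / 1.052 = 3.74250 years.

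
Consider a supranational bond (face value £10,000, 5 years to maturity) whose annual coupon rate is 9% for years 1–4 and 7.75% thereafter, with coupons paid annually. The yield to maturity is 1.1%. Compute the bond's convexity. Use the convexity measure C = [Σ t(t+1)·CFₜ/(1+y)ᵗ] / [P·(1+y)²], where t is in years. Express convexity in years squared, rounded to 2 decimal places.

With y = 0.011:
  t   CF        PV=CF/(1+0.011)^t    t·PV        t(t+1)·PV
  1       900.00       890.2077       890.2077       1,780.4154
  2       900.00       880.5220     1,761.0439       5,283.1318
  3       900.00       870.9416     2,612.8248      10,451.2994
  4       900.00       861.4655     3,445.8620      17,229.3099
  5    10,775.00    10,201.4405    51,007.2025     306,043.2150
  Σ                 13,704.5773    59,717.1410     340,787.3716
P = 13,704.5773.
Convexity = Σ t(t+1)·PV / [P·(1+y)²] = 340,787.3716 / (13,704.5773 × 1.022121) = 24.32851.

24.33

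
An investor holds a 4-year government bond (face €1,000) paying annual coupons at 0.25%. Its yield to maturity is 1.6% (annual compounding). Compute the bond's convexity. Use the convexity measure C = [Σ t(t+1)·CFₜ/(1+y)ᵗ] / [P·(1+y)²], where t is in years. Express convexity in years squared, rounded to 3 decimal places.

19.276

With y = 0.016:
  t   CF        PV=CF/(1+0.016)^t    t·PV        t(t+1)·PV
  1         2.50         2.4606         2.4606           4.9213
  2         2.50         2.4219         4.8438          14.5313
  3         2.50         2.3837         7.1512          28.6049
  4     1,002.50       940.8265     3,763.3061      18,816.5303
  Σ                    948.0928     3,777.7617      18,864.5878
P = 948.0928.
Convexity = Σ t(t+1)·PV / [P·(1+y)²] = 18,864.5878 / (948.0928 × 1.032256) = 19.27565.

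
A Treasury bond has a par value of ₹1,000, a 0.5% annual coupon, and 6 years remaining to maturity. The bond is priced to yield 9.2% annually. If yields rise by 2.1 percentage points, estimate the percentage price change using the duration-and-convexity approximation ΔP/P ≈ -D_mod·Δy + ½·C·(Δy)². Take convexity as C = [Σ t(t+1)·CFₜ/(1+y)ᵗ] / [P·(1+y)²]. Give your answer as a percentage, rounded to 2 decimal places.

-10.59%

With y = 0.092:
  t   CF        PV=CF/(1+0.092)^t    t·PV        t(t+1)·PV
  1         5.00         4.5788         4.5788           9.1575
  2         5.00         4.1930         8.3860          25.1580
  3         5.00         3.8397        11.5192          46.0769
  4         5.00         3.5162        14.0650          70.3250
  5         5.00         3.2200        16.1000          96.6002
  6     1,005.00       592.6936     3,556.1615      24,893.1308
  Σ                    612.0413     3,610.8106      25,140.4484
P = 612.0413; D_Mac = 5.89962 yrs; D_mod = 5.40258 yrs; C = 34.44665.
Duration effect: -5.40258 × (+0.021) = -0.113454
Convexity effect: 0.5 × 34.44665 × (0.021)² = +0.0075955
ΔP/P ≈ -0.113454 + 0.0075955 = -0.105859 = -10.5859%.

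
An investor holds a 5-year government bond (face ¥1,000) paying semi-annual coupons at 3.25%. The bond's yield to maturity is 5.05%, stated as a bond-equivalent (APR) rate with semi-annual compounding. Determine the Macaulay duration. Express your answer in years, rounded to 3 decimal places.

Periodic yield y = 0.02525. Discount each cash flow and weight by its period:
  t   CF        PV=CF/(1+0.02525)^t    t·PV
  1        16.25        15.8498        15.8498
  2        16.25        15.4594        30.9189
  3        16.25        15.0787        45.2361
  4        16.25        14.7073        58.8294
  5        16.25        14.3451        71.7256
  6        16.25        13.9918        83.9510
  7        16.25        13.6472        95.5307
  8        16.25        13.3111       106.4891
  9        16.25        12.9833       116.8498
  10    1,016.25       791.9591     7,919.5915
  Σ                    921.3331     8,544.9719
Price P = Σ PV = 921.3331.
Macaulay duration = Σ(t·PV) / P = 8,544.9719 / 921.3331 = 9.27457 half-year periods.
In years: 9.27457 / 2 = 4.63729 years.

4.637 years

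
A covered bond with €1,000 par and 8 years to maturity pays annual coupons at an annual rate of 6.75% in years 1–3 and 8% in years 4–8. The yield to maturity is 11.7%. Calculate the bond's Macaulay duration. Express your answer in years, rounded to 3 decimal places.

Periodic yield y = 0.117. Discount each cash flow and weight by its year:
  t   CF        PV=CF/(1+0.117)^t    t·PV
  1        67.50        60.4297        60.4297
  2        67.50        54.1000       108.2000
  3        67.50        48.4333       145.3000
  4        80.00        51.3898       205.5594
  5        80.00        46.0070       230.0351
  6        80.00        41.1880       247.1281
  7        80.00        36.8738       258.1165
  8     1,080.00       445.6546     3,565.2366
  Σ                    784.0763     4,820.0055
Price P = Σ PV = 784.0763.
Macaulay duration = Σ(t·PV) / P = 4,820.0055 / 784.0763 = 6.14737 years.

6.147 years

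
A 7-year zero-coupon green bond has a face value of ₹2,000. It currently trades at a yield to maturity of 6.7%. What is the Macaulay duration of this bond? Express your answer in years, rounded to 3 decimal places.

7.000 years

A zero-coupon bond has a single cash flow at maturity, so its Macaulay duration equals its maturity: 7 years.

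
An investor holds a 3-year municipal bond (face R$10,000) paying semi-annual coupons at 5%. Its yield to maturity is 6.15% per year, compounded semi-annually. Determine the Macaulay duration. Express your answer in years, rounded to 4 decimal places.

2.8196 years

Periodic yield y = 0.03075. Discount each cash flow and weight by its period:
  t   CF        PV=CF/(1+0.03075)^t    t·PV
  1       250.00       242.5418       242.5418
  2       250.00       235.3062       470.6123
  3       250.00       228.2864       684.8591
  4       250.00       221.4760       885.9039
  5       250.00       214.8688     1,074.3438
  6    10,250.00     8,546.8052    51,280.8311
  Σ                  9,689.2843    54,639.0921
Price P = Σ PV = 9,689.2843.
Macaulay duration = Σ(t·PV) / P = 54,639.0921 / 9,689.2843 = 5.63913 half-year periods.
In years: 5.63913 / 2 = 2.81956 years.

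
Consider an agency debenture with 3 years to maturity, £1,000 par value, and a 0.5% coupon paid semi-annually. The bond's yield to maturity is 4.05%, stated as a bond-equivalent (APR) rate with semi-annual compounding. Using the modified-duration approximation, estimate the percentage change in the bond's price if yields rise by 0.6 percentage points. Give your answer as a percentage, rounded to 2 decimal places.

Periodic yield y = 0.02025. Modified duration first:
  t   CF        PV=CF/(1+0.02025)^t    t·PV
  1         2.50         2.4504         2.4504
  2         2.50         2.4017         4.8035
  3         2.50         2.3541         7.0622
  4         2.50         2.3074         9.2294
  5         2.50         2.2616        11.3078
  6     1,002.50       888.8833     5,333.3000
  Σ                    900.6584     5,368.1532
P = 900.6584; D_Mac = 5.96025 half-year periods = 2.98013 yrs; D_mod = 2.98013/(1+0.02025) = 2.92098 yrs.
ΔP/P ≈ -D_mod · Δy = -2.92098 × (+0.006) = -0.017526 = -1.7526%.

-1.75%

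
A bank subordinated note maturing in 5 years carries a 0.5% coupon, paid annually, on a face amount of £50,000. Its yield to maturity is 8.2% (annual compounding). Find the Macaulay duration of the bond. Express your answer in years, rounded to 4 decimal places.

4.9383 years

Periodic yield y = 0.082. Discount each cash flow and weight by its year:
  t   CF        PV=CF/(1+0.082)^t    t·PV
  1       250.00       231.0536       231.0536
  2       250.00       213.5431       427.0861
  3       250.00       197.3596       592.0788
  4       250.00       182.4026       729.6103
  5    50,250.00    33,884.3971   169,421.9853
  Σ                 34,708.7559   171,401.8141
Price P = Σ PV = 34,708.7559.
Macaulay duration = Σ(t·PV) / P = 171,401.8141 / 34,708.7559 = 4.93829 years.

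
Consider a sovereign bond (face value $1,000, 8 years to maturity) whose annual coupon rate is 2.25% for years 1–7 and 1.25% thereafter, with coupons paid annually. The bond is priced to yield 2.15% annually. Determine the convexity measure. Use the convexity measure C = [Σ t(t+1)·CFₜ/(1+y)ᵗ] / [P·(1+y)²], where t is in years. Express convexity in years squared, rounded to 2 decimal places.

62.23

With y = 0.0215:
  t   CF        PV=CF/(1+0.0215)^t    t·PV        t(t+1)·PV
  1        22.50        22.0264        22.0264          44.0529
  2        22.50        21.5628        43.1257         129.3770
  3        22.50        21.1090        63.3270         253.3079
  4        22.50        20.6647        82.6588         413.2939
  5        22.50        20.2298       101.1488         606.8927
  6        22.50        19.8040       118.8238         831.7668
  7        22.50        19.3871       135.7100       1,085.6803
  8     1,012.50       854.0594     6,832.4750      61,492.2750
  Σ                    998.8432     7,399.2955      64,856.6464
P = 998.8432.
Convexity = Σ t(t+1)·PV / [P·(1+y)²] = 64,856.6464 / (998.8432 × 1.043462) = 62.22722.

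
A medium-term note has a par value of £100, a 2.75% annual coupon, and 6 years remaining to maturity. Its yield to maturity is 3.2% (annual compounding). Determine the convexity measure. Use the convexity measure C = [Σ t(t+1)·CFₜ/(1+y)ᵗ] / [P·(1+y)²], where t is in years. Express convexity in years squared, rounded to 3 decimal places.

With y = 0.032:
  t   CF        PV=CF/(1+0.032)^t    t·PV        t(t+1)·PV
  1         2.75         2.6647         2.6647           5.3295
  2         2.75         2.5821         5.1642          15.4926
  3         2.75         2.5020         7.5061          30.0244
  4         2.75         2.4245         9.6978          48.4891
  5         2.75         2.3493        11.7464          70.4783
  6       102.75        85.0557       510.3345       3,572.3412
  Σ                     97.5783       547.1137       3,742.1551
P = 97.5783.
Convexity = Σ t(t+1)·PV / [P·(1+y)²] = 3,742.1551 / (97.5783 × 1.065024) = 36.00883.

36.009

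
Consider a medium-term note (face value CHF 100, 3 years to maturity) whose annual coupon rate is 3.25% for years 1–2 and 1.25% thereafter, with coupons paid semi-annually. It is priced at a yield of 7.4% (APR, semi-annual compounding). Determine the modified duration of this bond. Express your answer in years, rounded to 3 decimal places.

Periodic yield y = 0.037. First find Macaulay duration:
  t   CF        PV=CF/(1+0.037)^t    t·PV
  1        1.625         1.5670         1.5670
  2        1.625         1.5111         3.0222
  3        1.625         1.4572         4.3716
  4        1.625         1.4052         5.6208
  5        0.625         0.5212         2.6059
  6      100.625        80.9158       485.4948
  Σ                     87.3775       502.6823
P = 87.3775; Macaulay duration = 502.6823 / 87.3775 = 5.75299 half-year periods = 2.87650 years.
Modified duration = D_Mac / (1 + y) = 2.87650 / 1.037 = 2.77386 years.

2.774 years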